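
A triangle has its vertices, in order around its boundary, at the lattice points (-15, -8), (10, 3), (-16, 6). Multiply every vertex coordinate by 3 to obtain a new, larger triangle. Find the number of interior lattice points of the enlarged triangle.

1621

Using the shoelace formula, 2A = |[(-15)·3 − 10·(-8)] + [10·6 − (-16)·3] + [(-16)·(-8) − (-15)·6]| = 361, so the area is 361/2.
Along each edge there are gcd(|Δx|,|Δy|)+1 lattice points, so counting each shared vertex once the boundary has gcd(25,11) + gcd(26,3) + gcd(1,14) = 1+1+1 = 3.
Scaling by 3 multiplies the area by 3² = 9 (so the new area is 3249/2) and multiplies the boundary lattice-point count by 3, giving 9.
By Pick's theorem, the interior count of the dilated polygon is 3249/2 − 9/2 + 1 = 1621.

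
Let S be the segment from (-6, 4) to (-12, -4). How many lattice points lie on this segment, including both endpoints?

3

The number of lattice points on a segment between lattice points is gcd(|Δx|,|Δy|) + 1 = gcd(6,8) + 1 = 2 + 1 = 3.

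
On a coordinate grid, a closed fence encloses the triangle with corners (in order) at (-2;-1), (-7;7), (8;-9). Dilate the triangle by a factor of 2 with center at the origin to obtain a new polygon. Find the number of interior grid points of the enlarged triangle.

By the shoelace formula, twice the signed area is |[(-2)·7 − (-7)·(-1)] + [(-7)·(-9) − 8·7] + [8·(-1) − (-2)·(-9)]| = 40, so the area is 20.
Summing gcd(|Δx|,|Δy|) over the edges gives the boundary count: gcd(5,8) + gcd(15,16) + gcd(10,8) = 1+1+2 = 4.
Scaling by 2 multiplies the area by 2² = 4 (so the new area is 80) and multiplies the boundary lattice-point count by 2, giving 8.
By Pick's theorem, the interior count of the dilated polygon is 80 − 8/2 + 1 = 77.

77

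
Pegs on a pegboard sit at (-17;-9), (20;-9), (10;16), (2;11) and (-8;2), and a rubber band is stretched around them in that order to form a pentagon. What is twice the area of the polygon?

1019

The shoelace formula gives twice the area as |((-17)·(-9) − 20·(-9)) + (20·16 − 10·(-9)) + (10·11 − 2·16) + (2·2 − (-8)·11) + ((-8)·(-9) − (-17)·2)| = 1019, so the area is 1019/2.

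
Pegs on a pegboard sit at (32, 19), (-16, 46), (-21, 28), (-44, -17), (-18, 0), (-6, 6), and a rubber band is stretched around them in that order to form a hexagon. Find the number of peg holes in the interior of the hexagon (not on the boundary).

1576

Using the shoelace formula, 2A = |[32·46 − (-16)·19] + [(-16)·28 − (-21)·46] + [(-21)·(-17) − (-44)·28] + [(-44)·0 − (-18)·(-17)] + [(-18)·6 − (-6)·0] + [(-6)·19 − 32·6]| = 3163, so the area is 3163/2.
Summing gcd(|Δx|,|Δy|) over the edges gives the boundary count: gcd(48,27) + gcd(5,18) + gcd(23,45) + gcd(26,17) + gcd(12,6) + gcd(38,13) = 3+1+1+1+6+1 = 13.
Pick's theorem gives I = A − B/2 + 1 = 3163/2 − 13/2 + 1 = 1576.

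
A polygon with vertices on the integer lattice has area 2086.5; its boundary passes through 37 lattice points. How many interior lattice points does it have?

Pick's theorem A = I + B/2 − 1 rearranges to I = A − B/2 + 1 = 2086.5 − 37/2 + 1 = 2069.

2069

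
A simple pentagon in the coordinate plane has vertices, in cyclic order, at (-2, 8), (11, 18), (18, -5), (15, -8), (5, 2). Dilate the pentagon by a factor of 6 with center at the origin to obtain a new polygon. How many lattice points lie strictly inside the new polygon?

The shoelace formula gives twice the area as |[(-2)·18 − 11·8] + [11·(-5) − 18·18] + [18·(-8) − 15·(-5)] + [15·2 − 5·(-8)] + [5·8 − (-2)·2]| = 458, so the area is 229.
The number of boundary lattice points is Σ gcd(|Δx|,|Δy|) = gcd(13,10) + gcd(7,23) + gcd(3,3) + gcd(10,10) + gcd(7,6) = 1+1+3+10+1 = 16.
Scaling by 6 multiplies the area by 6² = 36 (so the new area is 8244) and multiplies the boundary lattice-point count by 6, giving 96.
By Pick's theorem, the interior count of the dilated polygon is 8244 − 96/2 + 1 = 8197.

8197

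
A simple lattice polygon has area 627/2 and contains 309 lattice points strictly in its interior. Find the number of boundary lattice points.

Pick's theorem gives A = I + B/2 − 1, so B = 2(A − I + 1) = 2(627/2 − 309 + 1) = 11.

11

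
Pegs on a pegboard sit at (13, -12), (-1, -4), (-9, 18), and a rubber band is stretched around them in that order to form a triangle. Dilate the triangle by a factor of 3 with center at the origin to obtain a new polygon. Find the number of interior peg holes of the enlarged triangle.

1090

By the shoelace formula, twice the signed area is |(13·(-4) − (-1)·(-12)) + ((-1)·18 − (-9)·(-4)) + ((-9)·(-12) − 13·18)| = 244, so the area is 122.
Along each edge there are gcd(|Δx|,|Δy|)+1 lattice points, so counting each shared vertex once the boundary has gcd(14,8) + gcd(8,22) + gcd(22,30) = 2+2+2 = 6.
Scaling by 3 multiplies the area by 3² = 9 (so the new area is 1098) and multiplies the boundary lattice-point count by 3, giving 18.
By Pick's theorem, the interior count of the dilated polygon is 1098 − 18/2 + 1 = 1090.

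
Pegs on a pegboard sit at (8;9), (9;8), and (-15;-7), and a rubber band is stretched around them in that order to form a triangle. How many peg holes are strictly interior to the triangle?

18

The shoelace formula gives twice the area as |(8·8 − 9·9) + (9·(-7) − (-15)·8) + ((-15)·9 − 8·(-7))| = 39, so the area is 39/2.
Along each edge there are gcd(|Δx|,|Δy|)+1 lattice points, so counting each shared vertex once the boundary has gcd(1,1) + gcd(24,15) + gcd(23,16) = 1+3+1 = 5.
Pick's theorem gives I = A − B/2 + 1 = 39/2 − 5/2 + 1 = 18.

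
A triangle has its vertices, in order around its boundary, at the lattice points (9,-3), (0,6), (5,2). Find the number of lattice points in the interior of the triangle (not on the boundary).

The shoelace formula gives twice the area as |(9·6 − 0·(-3)) + (0·2 − 5·6) + (5·(-3) − 9·2)| = 9, so the area is 9/2.
The number of boundary lattice points is Σ gcd(|Δx|,|Δy|) = gcd(9,9) + gcd(5,4) + gcd(4,5) = 9+1+1 = 11.
By Pick's theorem A = I + B/2 − 1, so I = 9/2 − 11/2 + 1 = 0.

0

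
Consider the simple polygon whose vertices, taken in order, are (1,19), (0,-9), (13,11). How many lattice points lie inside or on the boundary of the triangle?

176

The shoelace formula gives twice the area as |[1·(-9) − 0·19] + [0·11 − 13·(-9)] + [13·19 − 1·11]| = 344, so the area is 172.
The number of boundary lattice points is Σ gcd(|Δx|,|Δy|) = gcd(1,28) + gcd(13,20) + gcd(12,8) = 1+1+4 = 6.
Pick's theorem gives I = A − B/2 + 1 = 172 − 6/2 + 1 = 170, so the closed region contains I + B = 170 + 6 = 176 lattice points.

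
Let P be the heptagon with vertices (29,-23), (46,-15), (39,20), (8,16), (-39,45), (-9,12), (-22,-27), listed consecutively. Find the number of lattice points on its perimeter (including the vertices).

27

Summing gcd(|Δx|,|Δy|) over the edges gives the boundary count: gcd(17,8) + gcd(7,35) + gcd(31,4) + gcd(47,29) + gcd(30,33) + gcd(13,39) + gcd(51,4) = 1+7+1+1+3+13+1 = 27.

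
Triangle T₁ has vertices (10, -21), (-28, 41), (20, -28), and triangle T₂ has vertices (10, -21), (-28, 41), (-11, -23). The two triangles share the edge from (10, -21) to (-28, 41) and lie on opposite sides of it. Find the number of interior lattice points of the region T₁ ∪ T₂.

864

The union is the simple quadrilateral with vertices (10, -21), (20, -28), (-28, 41), (-11, -23) in order.
Using the shoelace formula, 2A = |(10·(-28) − 20·(-21)) + (20·41 − (-28)·(-28)) + ((-28)·(-23) − (-11)·41) + ((-11)·(-21) − 10·(-23))| = 1732, so the area is 866.
Along each edge there are gcd(|Δx|,|Δy|)+1 lattice points, so counting each shared vertex once the boundary has gcd(10,7) + gcd(48,69) + gcd(17,64) + gcd(21,2) = 1+3+1+1 = 6.
By Pick's theorem I = A − B/2 + 1 = 866 − 6/2 + 1 = 864.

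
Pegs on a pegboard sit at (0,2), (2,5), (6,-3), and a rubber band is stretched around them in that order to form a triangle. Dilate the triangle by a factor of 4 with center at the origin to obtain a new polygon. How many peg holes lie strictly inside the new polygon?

Using the shoelace formula, 2A = |(0·5 − 2·2) + (2·(-3) − 6·5) + (6·2 − 0·(-3))| = 28, so the area is 14.
Summing gcd(|Δx|,|Δy|) over the edges gives the boundary count: gcd(2,3) + gcd(4,8) + gcd(6,5) = 1+4+1 = 6.
Scaling by 4 multiplies the area by 4² = 16 (so the new area is 224) and multiplies the boundary lattice-point count by 4, giving 24.
By Pick's theorem, the interior count of the dilated polygon is 224 − 24/2 + 1 = 213.

213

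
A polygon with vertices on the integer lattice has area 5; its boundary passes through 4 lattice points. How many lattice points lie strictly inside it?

Pick's theorem A = I + B/2 − 1 rearranges to I = A − B/2 + 1 = 5 − 4/2 + 1 = 4.

4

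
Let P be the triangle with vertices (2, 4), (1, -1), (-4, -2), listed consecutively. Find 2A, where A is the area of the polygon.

By the shoelace formula, twice the signed area is |[2·(-1) − 1·4] + [1·(-2) − (-4)·(-1)] + [(-4)·4 − 2·(-2)]| = 24, so the area is 12.

24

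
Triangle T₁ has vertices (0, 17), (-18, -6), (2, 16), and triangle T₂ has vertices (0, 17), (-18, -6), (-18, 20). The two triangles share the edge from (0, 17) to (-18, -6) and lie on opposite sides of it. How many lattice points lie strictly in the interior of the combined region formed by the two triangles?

The union is the simple quadrilateral with vertices (0, 17), (2, 16), (-18, -6), (-18, 20) in order.
Using the shoelace formula, 2A = |[0·16 − 2·17] + [2·(-6) − (-18)·16] + [(-18)·20 − (-18)·(-6)] + [(-18)·17 − 0·20]| = 532, so the area is 266.
Summing gcd(|Δx|,|Δy|) over the edges gives the boundary count: gcd(2,1) + gcd(20,22) + gcd(0,26) + gcd(18,3) = 1+2+26+3 = 32.
By Pick's theorem I = A − B/2 + 1 = 266 − 32/2 + 1 = 251.

251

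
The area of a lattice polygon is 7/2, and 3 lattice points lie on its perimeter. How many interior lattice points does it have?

Pick's theorem A = I + B/2 − 1 rearranges to I = A − B/2 + 1 = 7/2 − 3/2 + 1 = 3.

3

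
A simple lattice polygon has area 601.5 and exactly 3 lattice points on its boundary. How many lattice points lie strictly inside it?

601

From Pick's theorem, I = A − B/2 + 1 = 601.5 − 3/2 + 1 = 601.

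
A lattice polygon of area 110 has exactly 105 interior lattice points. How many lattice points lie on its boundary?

Pick's theorem gives A = I + B/2 − 1, so B = 2(A − I + 1) = 2(110 − 105 + 1) = 12.

12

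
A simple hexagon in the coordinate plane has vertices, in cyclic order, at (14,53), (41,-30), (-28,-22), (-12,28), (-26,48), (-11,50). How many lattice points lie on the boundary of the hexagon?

Summing gcd(|Δx|,|Δy|) over the edges gives the boundary count: gcd(27,83) + gcd(69,8) + gcd(16,50) + gcd(14,20) + gcd(15,2) + gcd(25,3) = 1+1+2+2+1+1 = 8.

8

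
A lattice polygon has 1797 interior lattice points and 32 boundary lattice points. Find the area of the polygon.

Pick's theorem states A = I + B/2 − 1, so A = 1797 + 32/2 − 1 = 1812.

1812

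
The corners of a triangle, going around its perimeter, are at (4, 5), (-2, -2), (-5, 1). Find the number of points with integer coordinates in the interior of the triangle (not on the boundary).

By the shoelace formula, twice the signed area is |[4·(-2) − (-2)·5] + [(-2)·1 − (-5)·(-2)] + [(-5)·5 − 4·1]| = 39, so the area is 39/2.
Along each edge there are gcd(|Δx|,|Δy|)+1 lattice points, so counting each shared vertex once the boundary has gcd(6,7) + gcd(3,3) + gcd(9,4) = 1+3+1 = 5.
Pick's theorem gives I = A − B/2 + 1 = 39/2 − 5/2 + 1 = 18.

18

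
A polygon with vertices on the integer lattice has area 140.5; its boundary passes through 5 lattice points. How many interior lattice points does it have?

From Pick's theorem, I = A − B/2 + 1 = 140.5 − 5/2 + 1 = 139.

139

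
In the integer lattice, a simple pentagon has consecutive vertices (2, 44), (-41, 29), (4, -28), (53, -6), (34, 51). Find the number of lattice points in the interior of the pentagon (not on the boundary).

Using the shoelace formula, 2A = |(2·29 − (-41)·44) + ((-41)·(-28) − 4·29) + (4·(-6) − 53·(-28)) + (53·51 − 34·(-6)) + (34·44 − 2·51)| = 8655, so the area is 4327.5.
Along each edge there are gcd(|Δx|,|Δy|)+1 lattice points, so counting each shared vertex once the boundary has gcd(43,15) + gcd(45,57) + gcd(49,22) + gcd(19,57) + gcd(32,7) = 1+3+1+19+1 = 25.
Pick's theorem gives I = A − B/2 + 1 = 4327.5 − 25/2 + 1 = 4316.

4316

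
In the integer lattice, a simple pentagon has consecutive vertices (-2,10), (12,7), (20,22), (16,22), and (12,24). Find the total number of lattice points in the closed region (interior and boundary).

The shoelace formula gives twice the area as |[(-2)·7 − 12·10] + [12·22 − 20·7] + [20·22 − 16·22] + [16·24 − 12·22] + [12·10 − (-2)·24]| = 366, so the area is 183.
The number of boundary lattice points is Σ gcd(|Δx|,|Δy|) = gcd(14,3) + gcd(8,15) + gcd(4,0) + gcd(4,2) + gcd(14,14) = 1+1+4+2+14 = 22.
Pick's theorem gives I = A − B/2 + 1 = 183 − 22/2 + 1 = 173, so the closed region contains I + B = 173 + 22 = 195 lattice points.

195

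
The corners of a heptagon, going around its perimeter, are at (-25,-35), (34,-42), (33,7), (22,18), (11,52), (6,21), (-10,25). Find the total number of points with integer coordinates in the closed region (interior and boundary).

The shoelace formula gives twice the area as |[(-25)·(-42) − 34·(-35)] + [34·7 − 33·(-42)] + [33·18 − 22·7] + [22·52 − 11·18] + [11·21 − 6·52] + [6·25 − (-10)·21] + [(-10)·(-35) − (-25)·25]| = 6504, so the area is 3252.
Along each edge there are gcd(|Δx|,|Δy|)+1 lattice points, so counting each shared vertex once the boundary has gcd(59,7) + gcd(1,49) + gcd(11,11) + gcd(11,34) + gcd(5,31) + gcd(16,4) + gcd(15,60) = 1+1+11+1+1+4+15 = 34.
Pick's theorem gives I = A − B/2 + 1 = 3252 − 34/2 + 1 = 3236, so the closed region contains I + B = 3236 + 34 = 3270 lattice points.

3270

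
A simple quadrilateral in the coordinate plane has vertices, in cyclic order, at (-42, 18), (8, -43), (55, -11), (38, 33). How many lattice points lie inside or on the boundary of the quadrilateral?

The shoelace formula gives twice the area as |[(-42)·(-43) − 8·18] + [8·(-11) − 55·(-43)] + [55·33 − 38·(-11)] + [38·18 − (-42)·33]| = 8242, so the area is 4121.
Summing gcd(|Δx|,|Δy|) over the edges gives the boundary count: gcd(50,61) + gcd(47,32) + gcd(17,44) + gcd(80,15) = 1+1+1+5 = 8.
Pick's theorem gives I = A − B/2 + 1 = 4121 − 8/2 + 1 = 4118, so the closed region contains I + B = 4118 + 8 = 4126 lattice points.

4126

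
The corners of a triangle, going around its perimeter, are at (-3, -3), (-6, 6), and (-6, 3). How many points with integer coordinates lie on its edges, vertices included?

The number of boundary lattice points is Σ gcd(|Δx|,|Δy|) = gcd(3,9) + gcd(0,3) + gcd(3,6) = 3+3+3 = 9.

9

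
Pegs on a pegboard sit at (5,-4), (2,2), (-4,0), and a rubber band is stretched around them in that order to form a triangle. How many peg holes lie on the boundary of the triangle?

6

Along each edge there are gcd(|Δx|,|Δy|)+1 lattice points, so counting each shared vertex once the boundary has gcd(3,6) + gcd(6,2) + gcd(9,4) = 3+2+1 = 6.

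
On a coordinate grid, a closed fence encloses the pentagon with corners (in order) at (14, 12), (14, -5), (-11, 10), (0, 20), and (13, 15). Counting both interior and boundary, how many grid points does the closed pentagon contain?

By the shoelace formula, twice the signed area is |(14·(-5) − 14·12) + (14·10 − (-11)·(-5)) + ((-11)·20 − 0·10) + (0·15 − 13·20) + (13·12 − 14·15)| = 687, so the area is 343.5.
Along each edge there are gcd(|Δx|,|Δy|)+1 lattice points, so counting each shared vertex once the boundary has gcd(0,17) + gcd(25,15) + gcd(11,10) + gcd(13,5) + gcd(1,3) = 17+5+1+1+1 = 25.
Pick's theorem gives I = A − B/2 + 1 = 343.5 − 25/2 + 1 = 332, so the closed region contains I + B = 332 + 25 = 357 lattice points.

357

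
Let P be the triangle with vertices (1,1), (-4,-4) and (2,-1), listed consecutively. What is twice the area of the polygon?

15

By the shoelace formula, twice the signed area is |(1·(-4) − (-4)·1) + ((-4)·(-1) − 2·(-4)) + (2·1 − 1·(-1))| = 15, so the area is 7.5.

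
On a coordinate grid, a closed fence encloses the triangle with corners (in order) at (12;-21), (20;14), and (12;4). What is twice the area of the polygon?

200

Using the shoelace formula, 2A = |(12·14 − 20·(-21)) + (20·4 − 12·14) + (12·(-21) − 12·4)| = 200, so the area is 100.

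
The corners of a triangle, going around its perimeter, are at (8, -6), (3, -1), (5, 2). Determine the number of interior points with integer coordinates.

By the shoelace formula, twice the signed area is |(8·(-1) − 3·(-6)) + (3·2 − 5·(-1)) + (5·(-6) − 8·2)| = 25, so the area is 25/2.
Summing gcd(|Δx|,|Δy|) over the edges gives the boundary count: gcd(5,5) + gcd(2,3) + gcd(3,8) = 5+1+1 = 7.
By Pick's theorem A = I + B/2 − 1, so I = 25/2 − 7/2 + 1 = 10.

10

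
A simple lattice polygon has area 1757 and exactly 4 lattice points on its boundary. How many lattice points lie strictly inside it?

1756

Pick's theorem A = I + B/2 − 1 rearranges to I = A − B/2 + 1 = 1757 − 4/2 + 1 = 1756.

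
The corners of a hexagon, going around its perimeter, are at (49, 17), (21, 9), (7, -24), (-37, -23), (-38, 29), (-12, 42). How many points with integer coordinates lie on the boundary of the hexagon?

21

Along each edge there are gcd(|Δx|,|Δy|)+1 lattice points, so counting each shared vertex once the boundary has gcd(28,8) + gcd(14,33) + gcd(44,1) + gcd(1,52) + gcd(26,13) + gcd(61,25) = 4+1+1+1+13+1 = 21.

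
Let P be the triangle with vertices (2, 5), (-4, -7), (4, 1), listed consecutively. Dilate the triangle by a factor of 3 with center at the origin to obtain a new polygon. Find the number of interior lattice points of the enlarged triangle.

193

By the shoelace formula, twice the signed area is |[2·(-7) − (-4)·5] + [(-4)·1 − 4·(-7)] + [4·5 − 2·1]| = 48, so the area is 24.
The number of boundary lattice points is Σ gcd(|Δx|,|Δy|) = gcd(6,12) + gcd(8,8) + gcd(2,4) = 6+8+2 = 16.
Scaling by 3 multiplies the area by 3² = 9 (so the new area is 216) and multiplies the boundary lattice-point count by 3, giving 48.
By Pick's theorem, the interior count of the dilated polygon is 216 − 48/2 + 1 = 193.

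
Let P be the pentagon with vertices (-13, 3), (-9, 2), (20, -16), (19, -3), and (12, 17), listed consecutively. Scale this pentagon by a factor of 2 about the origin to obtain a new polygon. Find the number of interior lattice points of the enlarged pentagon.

The shoelace formula gives twice the area as |((-13)·2 − (-9)·3) + ((-9)·(-16) − 20·2) + (20·(-3) − 19·(-16)) + (19·17 − 12·(-3)) + (12·3 − (-13)·17)| = 965, so the area is 965/2.
The number of boundary lattice points is Σ gcd(|Δx|,|Δy|) = gcd(4,1) + gcd(29,18) + gcd(1,13) + gcd(7,20) + gcd(25,14) = 1+1+1+1+1 = 5.
Scaling by 2 multiplies the area by 2² = 4 (so the new area is 1930) and multiplies the boundary lattice-point count by 2, giving 10.
By Pick's theorem, the interior count of the dilated polygon is 1930 − 10/2 + 1 = 1926.

1926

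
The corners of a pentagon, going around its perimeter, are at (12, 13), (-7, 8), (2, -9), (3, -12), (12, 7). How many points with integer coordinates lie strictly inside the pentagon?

233

By the shoelace formula, twice the signed area is |(12·8 − (-7)·13) + ((-7)·(-9) − 2·8) + (2·(-12) − 3·(-9)) + (3·7 − 12·(-12)) + (12·13 − 12·7)| = 474, so the area is 237.
Along each edge there are gcd(|Δx|,|Δy|)+1 lattice points, so counting each shared vertex once the boundary has gcd(19,5) + gcd(9,17) + gcd(1,3) + gcd(9,19) + gcd(0,6) = 1+1+1+1+6 = 10.
By Pick's theorem A = I + B/2 − 1, so I = 237 − 10/2 + 1 = 233.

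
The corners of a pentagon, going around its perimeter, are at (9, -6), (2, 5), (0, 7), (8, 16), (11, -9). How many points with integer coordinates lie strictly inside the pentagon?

Using the shoelace formula, 2A = |[9·5 − 2·(-6)] + [2·7 − 0·5] + [0·16 − 8·7] + [8·(-9) − 11·16] + [11·(-6) − 9·(-9)]| = 218, so the area is 109.
Along each edge there are gcd(|Δx|,|Δy|)+1 lattice points, so counting each shared vertex once the boundary has gcd(7,11) + gcd(2,2) + gcd(8,9) + gcd(3,25) + gcd(2,3) = 1+2+1+1+1 = 6.
By Pick's theorem A = I + B/2 − 1, so I = 109 − 6/2 + 1 = 107.

107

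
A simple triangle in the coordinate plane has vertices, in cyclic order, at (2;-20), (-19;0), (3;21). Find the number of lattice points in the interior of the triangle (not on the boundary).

The shoelace formula gives twice the area as |(2·0 − (-19)·(-20)) + ((-19)·21 − 3·0) + (3·(-20) − 2·21)| = 881, so the area is 881/2.
The number of boundary lattice points is Σ gcd(|Δx|,|Δy|) = gcd(21,20) + gcd(22,21) + gcd(1,41) = 1+1+1 = 3.
Pick's theorem gives I = A − B/2 + 1 = 881/2 − 3/2 + 1 = 440.

440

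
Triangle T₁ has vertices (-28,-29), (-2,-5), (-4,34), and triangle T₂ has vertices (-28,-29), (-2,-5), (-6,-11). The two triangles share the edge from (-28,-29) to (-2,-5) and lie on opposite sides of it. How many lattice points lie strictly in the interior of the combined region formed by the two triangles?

558

The union is the simple quadrilateral with vertices (-28,-29), (-4,34), (-2,-5), (-6,-11) in order.
Using the shoelace formula, 2A = |((-28)·34 − (-4)·(-29)) + ((-4)·(-5) − (-2)·34) + ((-2)·(-11) − (-6)·(-5)) + ((-6)·(-29) − (-28)·(-11))| = 1122, so the area is 561.
Summing gcd(|Δx|,|Δy|) over the edges gives the boundary count: gcd(24,63) + gcd(2,39) + gcd(4,6) + gcd(22,18) = 3+1+2+2 = 8.
By Pick's theorem I = A − B/2 + 1 = 561 − 8/2 + 1 = 558.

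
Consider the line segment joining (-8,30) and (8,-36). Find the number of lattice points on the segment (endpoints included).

3

The number of lattice points on a segment between lattice points is gcd(|Δx|,|Δy|) + 1 = gcd(16,66) + 1 = 2 + 1 = 3.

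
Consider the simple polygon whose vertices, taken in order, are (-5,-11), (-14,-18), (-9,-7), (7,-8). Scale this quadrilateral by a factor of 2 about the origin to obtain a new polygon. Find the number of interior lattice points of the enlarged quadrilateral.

243

Using the shoelace formula, 2A = |[(-5)·(-18) − (-14)·(-11)] + [(-14)·(-7) − (-9)·(-18)] + [(-9)·(-8) − 7·(-7)] + [7·(-11) − (-5)·(-8)]| = 124, so the area is 62.
Along each edge there are gcd(|Δx|,|Δy|)+1 lattice points, so counting each shared vertex once the boundary has gcd(9,7) + gcd(5,11) + gcd(16,1) + gcd(12,3) = 1+1+1+3 = 6.
Scaling by 2 multiplies the area by 2² = 4 (so the new area is 248) and multiplies the boundary lattice-point count by 2, giving 12.
By Pick's theorem, the interior count of the dilated polygon is 248 − 12/2 + 1 = 243.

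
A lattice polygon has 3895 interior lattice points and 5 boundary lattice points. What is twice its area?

7793

Pick's theorem states A = I + B/2 − 1, so A = 3895 + 5/2 − 1 = 7793/2.
Hence 2A = 7793.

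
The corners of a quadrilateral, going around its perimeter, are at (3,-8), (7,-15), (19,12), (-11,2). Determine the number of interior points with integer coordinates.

By the shoelace formula, twice the signed area is |(3·(-15) − 7·(-8)) + (7·12 − 19·(-15)) + (19·2 − (-11)·12) + ((-11)·(-8) − 3·2)| = 632, so the area is 316.
Summing gcd(|Δx|,|Δy|) over the edges gives the boundary count: gcd(4,7) + gcd(12,27) + gcd(30,10) + gcd(14,10) = 1+3+10+2 = 16.
Pick's theorem gives I = A − B/2 + 1 = 316 − 16/2 + 1 = 309.

309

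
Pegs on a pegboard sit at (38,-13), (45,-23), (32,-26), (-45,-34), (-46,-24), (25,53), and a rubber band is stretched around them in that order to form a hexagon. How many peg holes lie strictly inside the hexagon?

The shoelace formula gives twice the area as |[38·(-23) − 45·(-13)] + [45·(-26) − 32·(-23)] + [32·(-34) − (-45)·(-26)] + [(-45)·(-24) − (-46)·(-34)] + [(-46)·53 − 25·(-24)] + [25·(-13) − 38·53]| = 7642, so the area is 3821.
Along each edge there are gcd(|Δx|,|Δy|)+1 lattice points, so counting each shared vertex once the boundary has gcd(7,10) + gcd(13,3) + gcd(77,8) + gcd(1,10) + gcd(71,77) + gcd(13,66) = 1+1+1+1+1+1 = 6.
By Pick's theorem A = I + B/2 − 1, so I = 3821 − 6/2 + 1 = 3819.

3819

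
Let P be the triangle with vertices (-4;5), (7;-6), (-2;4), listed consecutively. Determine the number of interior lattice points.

0

Using the shoelace formula, 2A = |[(-4)·(-6) − 7·5] + [7·4 − (-2)·(-6)] + [(-2)·5 − (-4)·4]| = 11, so the area is 5.5.
Along each edge there are gcd(|Δx|,|Δy|)+1 lattice points, so counting each shared vertex once the boundary has gcd(11,11) + gcd(9,10) + gcd(2,1) = 11+1+1 = 13.
By Pick's theorem A = I + B/2 − 1, so I = 5.5 − 13/2 + 1 = 0.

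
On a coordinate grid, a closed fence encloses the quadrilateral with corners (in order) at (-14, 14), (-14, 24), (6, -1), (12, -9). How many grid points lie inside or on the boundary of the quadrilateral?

145

By the shoelace formula, twice the signed area is |[(-14)·24 − (-14)·14] + [(-14)·(-1) − 6·24] + [6·(-9) − 12·(-1)] + [12·14 − (-14)·(-9)]| = 270, so the area is 135.
Along each edge there are gcd(|Δx|,|Δy|)+1 lattice points, so counting each shared vertex once the boundary has gcd(0,10) + gcd(20,25) + gcd(6,8) + gcd(26,23) = 10+5+2+1 = 18.
Pick's theorem gives I = A − B/2 + 1 = 135 − 18/2 + 1 = 127, so the closed region contains I + B = 127 + 18 = 145 lattice points.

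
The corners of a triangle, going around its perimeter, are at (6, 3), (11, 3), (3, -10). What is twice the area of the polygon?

The shoelace formula gives twice the area as |(6·3 − 11·3) + (11·(-10) − 3·3) + (3·3 − 6·(-10))| = 65, so the area is 65/2.

65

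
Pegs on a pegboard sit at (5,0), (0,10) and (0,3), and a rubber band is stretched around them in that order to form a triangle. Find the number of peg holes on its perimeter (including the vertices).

The number of boundary lattice points is Σ gcd(|Δx|,|Δy|) = gcd(5,10) + gcd(0,7) + gcd(5,3) = 5+7+1 = 13.

13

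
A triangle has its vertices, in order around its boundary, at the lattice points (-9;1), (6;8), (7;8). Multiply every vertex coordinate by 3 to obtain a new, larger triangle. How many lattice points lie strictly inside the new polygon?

28

The shoelace formula gives twice the area as |((-9)·8 − 6·1) + (6·8 − 7·8) + (7·1 − (-9)·8)| = 7, so the area is 7/2.
Along each edge there are gcd(|Δx|,|Δy|)+1 lattice points, so counting each shared vertex once the boundary has gcd(15,7) + gcd(1,0) + gcd(16,7) = 1+1+1 = 3.
Scaling by 3 multiplies the area by 3² = 9 (so the new area is 31.5) and multiplies the boundary lattice-point count by 3, giving 9.
By Pick's theorem, the interior count of the dilated polygon is 31.5 − 9/2 + 1 = 28.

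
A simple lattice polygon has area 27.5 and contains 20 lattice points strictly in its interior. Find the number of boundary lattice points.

17

Pick's theorem gives A = I + B/2 − 1, so B = 2(A − I + 1) = 2(27.5 − 20 + 1) = 17.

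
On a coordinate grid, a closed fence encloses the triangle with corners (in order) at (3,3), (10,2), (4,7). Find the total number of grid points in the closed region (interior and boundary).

The shoelace formula gives twice the area as |(3·2 − 10·3) + (10·7 − 4·2) + (4·3 − 3·7)| = 29, so the area is 29/2.
Summing gcd(|Δx|,|Δy|) over the edges gives the boundary count: gcd(7,1) + gcd(6,5) + gcd(1,4) = 1+1+1 = 3.
Pick's theorem gives I = A − B/2 + 1 = 29/2 − 3/2 + 1 = 14, so the closed region contains I + B = 14 + 3 = 17 lattice points.

17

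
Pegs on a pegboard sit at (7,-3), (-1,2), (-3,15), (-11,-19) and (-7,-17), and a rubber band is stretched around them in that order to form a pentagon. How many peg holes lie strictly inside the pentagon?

200

The shoelace formula gives twice the area as |[7·2 − (-1)·(-3)] + [(-1)·15 − (-3)·2] + [(-3)·(-19) − (-11)·15] + [(-11)·(-17) − (-7)·(-19)] + [(-7)·(-3) − 7·(-17)]| = 418, so the area is 209.
Along each edge there are gcd(|Δx|,|Δy|)+1 lattice points, so counting each shared vertex once the boundary has gcd(8,5) + gcd(2,13) + gcd(8,34) + gcd(4,2) + gcd(14,14) = 1+1+2+2+14 = 20.
By Pick's theorem A = I + B/2 − 1, so I = 209 − 20/2 + 1 = 200.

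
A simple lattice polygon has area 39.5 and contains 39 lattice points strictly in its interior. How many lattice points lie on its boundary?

Pick's theorem gives A = I + B/2 − 1, so B = 2(A − I + 1) = 2(39.5 − 39 + 1) = 3.

3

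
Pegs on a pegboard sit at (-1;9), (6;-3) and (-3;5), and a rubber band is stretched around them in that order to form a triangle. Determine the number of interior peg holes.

25

Using the shoelace formula, 2A = |((-1)·(-3) − 6·9) + (6·5 − (-3)·(-3)) + ((-3)·9 − (-1)·5)| = 52, so the area is 26.
Along each edge there are gcd(|Δx|,|Δy|)+1 lattice points, so counting each shared vertex once the boundary has gcd(7,12) + gcd(9,8) + gcd(2,4) = 1+1+2 = 4.
Pick's theorem gives I = A − B/2 + 1 = 26 − 4/2 + 1 = 25.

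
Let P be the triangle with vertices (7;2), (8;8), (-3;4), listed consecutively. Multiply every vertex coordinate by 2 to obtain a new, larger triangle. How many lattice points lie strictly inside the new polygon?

By the shoelace formula, twice the signed area is |[7·8 − 8·2] + [8·4 − (-3)·8] + [(-3)·2 − 7·4]| = 62, so the area is 31.
Along each edge there are gcd(|Δx|,|Δy|)+1 lattice points, so counting each shared vertex once the boundary has gcd(1,6) + gcd(11,4) + gcd(10,2) = 1+1+2 = 4.
Scaling by 2 multiplies the area by 2² = 4 (so the new area is 124) and multiplies the boundary lattice-point count by 2, giving 8.
By Pick's theorem, the interior count of the dilated polygon is 124 − 8/2 + 1 = 121.

121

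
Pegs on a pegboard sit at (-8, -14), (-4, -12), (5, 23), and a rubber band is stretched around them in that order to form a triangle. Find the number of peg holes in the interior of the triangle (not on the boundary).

By the shoelace formula, twice the signed area is |((-8)·(-12) − (-4)·(-14)) + ((-4)·23 − 5·(-12)) + (5·(-14) − (-8)·23)| = 122, so the area is 61.
The number of boundary lattice points is Σ gcd(|Δx|,|Δy|) = gcd(4,2) + gcd(9,35) + gcd(13,37) = 2+1+1 = 4.
By Pick's theorem A = I + B/2 − 1, so I = 61 − 4/2 + 1 = 60.

60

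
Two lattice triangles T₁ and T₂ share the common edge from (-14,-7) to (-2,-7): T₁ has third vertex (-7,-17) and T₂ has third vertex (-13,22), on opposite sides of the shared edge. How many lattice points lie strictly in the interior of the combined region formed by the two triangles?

The union is the simple quadrilateral with vertices (-14,-7), (-7,-17), (-2,-7), (-13,22) in order.
By the shoelace formula, twice the signed area is |((-14)·(-17) − (-7)·(-7)) + ((-7)·(-7) − (-2)·(-17)) + ((-2)·22 − (-13)·(-7)) + ((-13)·(-7) − (-14)·22)| = 468, so the area is 234.
The number of boundary lattice points is Σ gcd(|Δx|,|Δy|) = gcd(7,10) + gcd(5,10) + gcd(11,29) + gcd(1,29) = 1+5+1+1 = 8.
By Pick's theorem I = A − B/2 + 1 = 234 − 8/2 + 1 = 231.

231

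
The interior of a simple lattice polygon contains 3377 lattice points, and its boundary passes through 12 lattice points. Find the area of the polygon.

3382

Pick's theorem states A = I + B/2 − 1, so A = 3377 + 12/2 − 1 = 3382.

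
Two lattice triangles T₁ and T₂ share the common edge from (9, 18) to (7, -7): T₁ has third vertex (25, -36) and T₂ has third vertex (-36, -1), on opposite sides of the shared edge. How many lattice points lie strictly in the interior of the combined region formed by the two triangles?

796

The union is the simple quadrilateral with vertices (9, 18), (25, -36), (7, -7), (-36, -1) in order.
Using the shoelace formula, 2A = |[9·(-36) − 25·18] + [25·(-7) − 7·(-36)] + [7·(-1) − (-36)·(-7)] + [(-36)·18 − 9·(-1)]| = 1595, so the area is 797.5.
Along each edge there are gcd(|Δx|,|Δy|)+1 lattice points, so counting each shared vertex once the boundary has gcd(16,54) + gcd(18,29) + gcd(43,6) + gcd(45,19) = 2+1+1+1 = 5.
By Pick's theorem I = A − B/2 + 1 = 797.5 − 5/2 + 1 = 796.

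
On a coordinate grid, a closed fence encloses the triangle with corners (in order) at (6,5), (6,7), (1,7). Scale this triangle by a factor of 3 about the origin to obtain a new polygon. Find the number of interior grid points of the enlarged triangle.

By the shoelace formula, twice the signed area is |(6·7 − 6·5) + (6·7 − 1·7) + (1·5 − 6·7)| = 10, so the area is 5.
The number of boundary lattice points is Σ gcd(|Δx|,|Δy|) = gcd(0,2) + gcd(5,0) + gcd(5,2) = 2+5+1 = 8.
Scaling by 3 multiplies the area by 3² = 9 (so the new area is 45) and multiplies the boundary lattice-point count by 3, giving 24.
By Pick's theorem, the interior count of the dilated polygon is 45 − 24/2 + 1 = 34.

34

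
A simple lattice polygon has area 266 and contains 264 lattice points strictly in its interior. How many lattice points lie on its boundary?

Pick's theorem gives A = I + B/2 − 1, so B = 2(A − I + 1) = 2(266 − 264 + 1) = 6.

6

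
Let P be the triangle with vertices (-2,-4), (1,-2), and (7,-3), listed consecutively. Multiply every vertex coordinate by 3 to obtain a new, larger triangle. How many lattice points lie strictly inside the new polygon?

Using the shoelace formula, 2A = |[(-2)·(-2) − 1·(-4)] + [1·(-3) − 7·(-2)] + [7·(-4) − (-2)·(-3)]| = 15, so the area is 15/2.
The number of boundary lattice points is Σ gcd(|Δx|,|Δy|) = gcd(3,2) + gcd(6,1) + gcd(9,1) = 1+1+1 = 3.
Scaling by 3 multiplies the area by 3² = 9 (so the new area is 135/2) and multiplies the boundary lattice-point count by 3, giving 9.
By Pick's theorem, the interior count of the dilated polygon is 135/2 − 9/2 + 1 = 64.

64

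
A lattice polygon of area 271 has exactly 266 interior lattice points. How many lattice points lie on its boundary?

12

Pick's theorem gives A = I + B/2 − 1, so B = 2(A − I + 1) = 2(271 − 266 + 1) = 12.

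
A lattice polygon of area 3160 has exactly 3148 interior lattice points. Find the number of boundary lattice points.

26

Pick's theorem gives A = I + B/2 − 1, so B = 2(A − I + 1) = 2(3160 − 3148 + 1) = 26.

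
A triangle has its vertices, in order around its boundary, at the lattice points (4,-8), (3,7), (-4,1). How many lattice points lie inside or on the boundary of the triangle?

By the shoelace formula, twice the signed area is |(4·7 − 3·(-8)) + (3·1 − (-4)·7) + ((-4)·(-8) − 4·1)| = 111, so the area is 55.5.
Along each edge there are gcd(|Δx|,|Δy|)+1 lattice points, so counting each shared vertex once the boundary has gcd(1,15) + gcd(7,6) + gcd(8,9) = 1+1+1 = 3.
Pick's theorem gives I = A − B/2 + 1 = 55.5 − 3/2 + 1 = 55, so the closed region contains I + B = 55 + 3 = 58 lattice points.

58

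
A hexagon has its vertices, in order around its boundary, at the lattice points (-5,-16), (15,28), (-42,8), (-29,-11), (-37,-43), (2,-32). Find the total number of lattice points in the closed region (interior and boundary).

The shoelace formula gives twice the area as |((-5)·28 − 15·(-16)) + (15·8 − (-42)·28) + ((-42)·(-11) − (-29)·8) + ((-29)·(-43) − (-37)·(-11)) + ((-37)·(-32) − 2·(-43)) + (2·(-16) − (-5)·(-32))| = 4008, so the area is 2004.
Along each edge there are gcd(|Δx|,|Δy|)+1 lattice points, so counting each shared vertex once the boundary has gcd(20,44) + gcd(57,20) + gcd(13,19) + gcd(8,32) + gcd(39,11) + gcd(7,16) = 4+1+1+8+1+1 = 16.
Pick's theorem gives I = A − B/2 + 1 = 2004 − 16/2 + 1 = 1997, so the closed region contains I + B = 1997 + 16 = 2013 lattice points.

2013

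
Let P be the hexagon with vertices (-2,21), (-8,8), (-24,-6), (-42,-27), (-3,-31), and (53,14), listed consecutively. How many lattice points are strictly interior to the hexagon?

Using the shoelace formula, 2A = |((-2)·8 − (-8)·21) + ((-8)·(-6) − (-24)·8) + ((-24)·(-27) − (-42)·(-6)) + ((-42)·(-31) − (-3)·(-27)) + ((-3)·14 − 53·(-31)) + (53·21 − (-2)·14)| = 4751, so the area is 2375.5.
Summing gcd(|Δx|,|Δy|) over the edges gives the boundary count: gcd(6,13) + gcd(16,14) + gcd(18,21) + gcd(39,4) + gcd(56,45) + gcd(55,7) = 1+2+3+1+1+1 = 9.
Pick's theorem gives I = A − B/2 + 1 = 2375.5 − 9/2 + 1 = 2372.

2372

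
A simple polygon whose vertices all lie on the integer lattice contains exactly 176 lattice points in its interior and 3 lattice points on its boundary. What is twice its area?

Pick's theorem states A = I + B/2 − 1, so A = 176 + 3/2 − 1 = 353/2.
Hence 2A = 353.

353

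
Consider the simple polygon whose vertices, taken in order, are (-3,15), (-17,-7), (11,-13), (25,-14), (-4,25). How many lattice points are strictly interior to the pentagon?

By the shoelace formula, twice the signed area is |[(-3)·(-7) − (-17)·15] + [(-17)·(-13) − 11·(-7)] + [11·(-14) − 25·(-13)] + [25·25 − (-4)·(-14)] + [(-4)·15 − (-3)·25]| = 1329, so the area is 664.5.
Along each edge there are gcd(|Δx|,|Δy|)+1 lattice points, so counting each shared vertex once the boundary has gcd(14,22) + gcd(28,6) + gcd(14,1) + gcd(29,39) + gcd(1,10) = 2+2+1+1+1 = 7.
By Pick's theorem A = I + B/2 − 1, so I = 664.5 − 7/2 + 1 = 662.

662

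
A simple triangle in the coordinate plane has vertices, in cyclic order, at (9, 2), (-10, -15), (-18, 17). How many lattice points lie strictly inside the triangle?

Using the shoelace formula, 2A = |(9·(-15) − (-10)·2) + ((-10)·17 − (-18)·(-15)) + ((-18)·2 − 9·17)| = 744, so the area is 372.
The number of boundary lattice points is Σ gcd(|Δx|,|Δy|) = gcd(19,17) + gcd(8,32) + gcd(27,15) = 1+8+3 = 12.
By Pick's theorem A = I + B/2 − 1, so I = 372 − 12/2 + 1 = 367.

367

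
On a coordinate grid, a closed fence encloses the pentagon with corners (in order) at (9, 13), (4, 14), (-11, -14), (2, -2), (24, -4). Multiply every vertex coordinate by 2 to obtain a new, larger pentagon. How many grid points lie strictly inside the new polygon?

1215

Using the shoelace formula, 2A = |(9·14 − 4·13) + (4·(-14) − (-11)·14) + ((-11)·(-2) − 2·(-14)) + (2·(-4) − 24·(-2)) + (24·13 − 9·(-4))| = 610, so the area is 305.
The number of boundary lattice points is Σ gcd(|Δx|,|Δy|) = gcd(5,1) + gcd(15,28) + gcd(13,12) + gcd(22,2) + gcd(15,17) = 1+1+1+2+1 = 6.
Scaling by 2 multiplies the area by 2² = 4 (so the new area is 1220) and multiplies the boundary lattice-point count by 2, giving 12.
By Pick's theorem, the interior count of the dilated polygon is 1220 − 12/2 + 1 = 1215.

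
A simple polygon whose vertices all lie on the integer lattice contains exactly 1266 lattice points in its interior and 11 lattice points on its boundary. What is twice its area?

By Pick's theorem, A = I + B/2 − 1 = 1266 + 11/2 − 1 = 2541/2.
Hence 2A = 2541.

2541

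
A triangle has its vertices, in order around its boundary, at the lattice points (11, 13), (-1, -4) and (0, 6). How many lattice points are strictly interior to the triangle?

The shoelace formula gives twice the area as |[11·(-4) − (-1)·13] + [(-1)·6 − 0·(-4)] + [0·13 − 11·6]| = 103, so the area is 103/2.
Along each edge there are gcd(|Δx|,|Δy|)+1 lattice points, so counting each shared vertex once the boundary has gcd(12,17) + gcd(1,10) + gcd(11,7) = 1+1+1 = 3.
By Pick's theorem A = I + B/2 − 1, so I = 103/2 − 3/2 + 1 = 51.

51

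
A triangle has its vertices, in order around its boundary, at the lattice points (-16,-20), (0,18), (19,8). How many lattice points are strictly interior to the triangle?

437

The shoelace formula gives twice the area as |((-16)·18 − 0·(-20)) + (0·8 − 19·18) + (19·(-20) − (-16)·8)| = 882, so the area is 441.
The number of boundary lattice points is Σ gcd(|Δx|,|Δy|) = gcd(16,38) + gcd(19,10) + gcd(35,28) = 2+1+7 = 10.
By Pick's theorem A = I + B/2 − 1, so I = 441 − 10/2 + 1 = 437.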